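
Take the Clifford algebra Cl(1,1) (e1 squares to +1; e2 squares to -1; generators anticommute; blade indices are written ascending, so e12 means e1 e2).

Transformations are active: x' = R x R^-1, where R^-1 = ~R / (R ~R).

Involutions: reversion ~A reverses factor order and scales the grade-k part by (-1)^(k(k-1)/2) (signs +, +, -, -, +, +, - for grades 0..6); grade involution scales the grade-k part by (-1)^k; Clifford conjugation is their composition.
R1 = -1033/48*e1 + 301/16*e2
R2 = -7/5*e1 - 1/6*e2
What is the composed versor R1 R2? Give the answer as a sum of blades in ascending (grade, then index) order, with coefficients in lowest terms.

Distribute over the terms of R1 (each basis-blade product reordered to ascending indices, repeated generators contracted through their squares):
(-1033/48*e1) R2 = 7231/240 + 1033/288*e12
(301/16*e2) R2 = 301/96 + 2107/80*e12
Summing the partial products and collecting blades:
Answer: 15967/480 + 43091/1440*e12


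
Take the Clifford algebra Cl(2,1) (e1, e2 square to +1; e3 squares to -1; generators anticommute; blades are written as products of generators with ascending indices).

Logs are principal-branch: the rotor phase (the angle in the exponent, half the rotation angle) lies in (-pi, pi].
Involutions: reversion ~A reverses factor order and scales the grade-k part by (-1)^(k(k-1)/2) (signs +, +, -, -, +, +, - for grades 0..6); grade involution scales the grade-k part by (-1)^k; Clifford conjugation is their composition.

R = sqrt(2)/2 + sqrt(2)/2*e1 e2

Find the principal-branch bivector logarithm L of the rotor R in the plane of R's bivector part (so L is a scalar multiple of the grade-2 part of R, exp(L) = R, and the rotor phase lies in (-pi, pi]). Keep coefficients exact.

The scalar part of R is sqrt(2)/2, which pins the rotor phase on the principal branch; dividing the bivector part by the sine of that phase recovers the unit plane, and L is the phase times that plane.
Concretely: cos(phase) = sqrt(2)/2 gives phase = ±pi/4, and since phase/sin(phase) is even the sign is immaterial: L = (phase/sin(phase)) * <R>_2 = (sqrt(2)*pi/4) * <R>_2.
Answer: pi/4*e1 e2


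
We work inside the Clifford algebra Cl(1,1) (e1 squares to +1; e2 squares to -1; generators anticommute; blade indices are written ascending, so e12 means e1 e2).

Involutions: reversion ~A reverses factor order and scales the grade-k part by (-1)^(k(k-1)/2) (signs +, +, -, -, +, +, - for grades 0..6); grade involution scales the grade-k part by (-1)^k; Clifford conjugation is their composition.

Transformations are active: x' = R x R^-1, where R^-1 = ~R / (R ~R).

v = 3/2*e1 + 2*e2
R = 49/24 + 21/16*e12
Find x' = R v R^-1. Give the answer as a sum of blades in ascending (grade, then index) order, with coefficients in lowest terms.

~R = 49/24 - 21/16*e12, and R ~R = 5635/2304, so R^-1 = ~R / (5635/2304).
R v = 7/16*e1 + 203/96*e2
Answer: -177/230*e1 + 176/115*e2


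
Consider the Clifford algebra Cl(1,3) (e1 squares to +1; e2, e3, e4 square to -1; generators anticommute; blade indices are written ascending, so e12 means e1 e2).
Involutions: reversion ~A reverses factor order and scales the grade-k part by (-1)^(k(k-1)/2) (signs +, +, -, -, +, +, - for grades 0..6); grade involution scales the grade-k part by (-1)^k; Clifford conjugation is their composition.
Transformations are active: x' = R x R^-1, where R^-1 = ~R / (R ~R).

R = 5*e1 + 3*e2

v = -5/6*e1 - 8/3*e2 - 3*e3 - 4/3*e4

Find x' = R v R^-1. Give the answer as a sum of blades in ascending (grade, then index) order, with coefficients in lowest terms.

~R = 5*e1 + 3*e2, and R ~R = 16, so R^-1 = ~R / (16).
R v = 23/6 - 65/6*e12 - 15*e13 - 20/3*e14 - 9*e23 - 4*e24
Answer: 155/48*e1 + 197/48*e2 + 3*e3 + 4/3*e4


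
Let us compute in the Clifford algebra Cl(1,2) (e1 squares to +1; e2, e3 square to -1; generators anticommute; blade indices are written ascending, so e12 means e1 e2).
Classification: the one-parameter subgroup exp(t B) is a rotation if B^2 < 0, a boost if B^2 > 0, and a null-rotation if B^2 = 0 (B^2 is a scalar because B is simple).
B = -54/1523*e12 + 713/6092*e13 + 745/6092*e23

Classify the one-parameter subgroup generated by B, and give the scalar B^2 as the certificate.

B^2 term by term: the squares give (-54/1523)^2*(e12)^2 + (713/6092)^2*(e13)^2 + (745/6092)^2*(e23)^2 = 2916/2319529*(+1) + 508369/37112464*(+1) + 555025/37112464*(-1) = 0 (each basis 2-blade squares to minus the product of its generators' squares); cross terms between blades sharing an index anticommute and cancel. So B^2 = 0.
Answer: null-rotation, certificate B^2 = 0. One invariant decides it: the square 0 survives every conjugation, and its sign is exactly the classification.


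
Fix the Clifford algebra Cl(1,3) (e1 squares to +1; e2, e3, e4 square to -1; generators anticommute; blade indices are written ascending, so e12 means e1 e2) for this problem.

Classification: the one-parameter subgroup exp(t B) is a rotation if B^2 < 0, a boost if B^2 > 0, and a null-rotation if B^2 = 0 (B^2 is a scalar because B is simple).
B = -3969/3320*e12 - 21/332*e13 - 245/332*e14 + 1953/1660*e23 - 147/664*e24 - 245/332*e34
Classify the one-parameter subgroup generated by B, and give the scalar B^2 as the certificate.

B^2 term by term: the squares give (-3969/3320)^2*(e12)^2 + (-21/332)^2*(e13)^2 + (-245/332)^2*(e14)^2 + (1953/1660)^2*(e23)^2 + (-147/664)^2*(e24)^2 + (-245/332)^2*(e34)^2 = 15752961/11022400*(+1) + 441/110224*(+1) + 60025/110224*(+1) + 3814209/2755600*(-1) + 21609/440896*(-1) + 60025/110224*(-1) = 0 (each basis 2-blade squares to minus the product of its generators' squares); cross terms between blades sharing an index anticommute and cancel; the commuting (index-disjoint) pairs give grade-4 terms 2*c*c'*(blade product), which cancel blade by blade — e1234: 194481/110224 - 3087/110224 - 95697/55112 = 0 — confirming B is simple. So B^2 = 0.
Answer: null-rotation, certificate B^2 = 0. Because 0 is invariant under every versor sandwich, the classification follows from its sign alone.


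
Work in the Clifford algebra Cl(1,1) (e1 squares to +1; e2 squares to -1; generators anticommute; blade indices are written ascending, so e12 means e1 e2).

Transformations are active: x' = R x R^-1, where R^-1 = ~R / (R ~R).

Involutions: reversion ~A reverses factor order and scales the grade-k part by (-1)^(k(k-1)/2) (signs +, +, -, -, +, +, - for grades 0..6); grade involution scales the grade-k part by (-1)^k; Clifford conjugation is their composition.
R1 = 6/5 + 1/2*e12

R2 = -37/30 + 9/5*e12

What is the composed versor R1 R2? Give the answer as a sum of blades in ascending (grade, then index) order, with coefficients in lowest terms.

Distribute over the terms of R1 (each basis-blade product reordered to ascending indices, repeated generators contracted through their squares):
(6/5) R2 = -37/25 + 54/25*e12
(1/2*e12) R2 = 9/10 - 37/60*e12
Summing the partial products and collecting blades:
Answer: -29/50 + 463/300*e12


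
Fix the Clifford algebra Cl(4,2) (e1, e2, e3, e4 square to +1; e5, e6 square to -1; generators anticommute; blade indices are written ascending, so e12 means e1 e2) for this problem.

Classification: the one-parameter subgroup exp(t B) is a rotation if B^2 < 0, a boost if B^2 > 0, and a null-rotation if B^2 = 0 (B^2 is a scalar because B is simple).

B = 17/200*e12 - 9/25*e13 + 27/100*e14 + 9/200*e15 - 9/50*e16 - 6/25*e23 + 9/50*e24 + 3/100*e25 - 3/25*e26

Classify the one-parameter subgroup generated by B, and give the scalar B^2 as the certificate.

B^2 term by term: the squares give (17/200)^2*(e12)^2 + (-9/25)^2*(e13)^2 + (27/100)^2*(e14)^2 + (9/200)^2*(e15)^2 + (-9/50)^2*(e16)^2 + (-6/25)^2*(e23)^2 + (9/50)^2*(e24)^2 + (3/100)^2*(e25)^2 + (-3/25)^2*(e26)^2 = 289/40000*(-1) + 81/625*(-1) + 729/10000*(-1) + 81/40000*(+1) + 81/2500*(+1) + 36/625*(-1) + 81/2500*(-1) + 9/10000*(+1) + 9/625*(+1) = -1/4 (each basis 2-blade squares to minus the product of its generators' squares); cross terms between blades sharing an index anticommute and cancel; the commuting (index-disjoint) pairs give grade-4 terms 2*c*c'*(blade product), which cancel blade by blade — e1234: 81/625 - 81/625 = 0; e1235: 27/1250 - 27/1250 = 0; e1236: -54/625 + 54/625 = 0; e1245: -81/5000 + 81/5000 = 0; e1246: 81/1250 - 81/1250 = 0; e1256: 27/2500 - 27/2500 = 0 — confirming B is simple. So B^2 = -1/4.
Answer: rotation, certificate B^2 = -1/4. The scalar -1/4 is the complete invariant here: its sign names the subgroup type.


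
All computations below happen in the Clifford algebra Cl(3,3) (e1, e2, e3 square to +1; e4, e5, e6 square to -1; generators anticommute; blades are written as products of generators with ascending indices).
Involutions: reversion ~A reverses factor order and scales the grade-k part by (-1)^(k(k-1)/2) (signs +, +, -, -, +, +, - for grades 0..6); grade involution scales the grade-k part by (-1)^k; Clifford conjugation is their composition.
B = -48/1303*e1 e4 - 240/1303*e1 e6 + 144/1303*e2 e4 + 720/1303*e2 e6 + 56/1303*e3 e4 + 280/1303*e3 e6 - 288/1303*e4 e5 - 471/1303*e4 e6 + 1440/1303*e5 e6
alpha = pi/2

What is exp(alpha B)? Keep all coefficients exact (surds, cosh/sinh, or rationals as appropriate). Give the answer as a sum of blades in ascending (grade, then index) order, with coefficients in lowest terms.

B^2 term by term: the squares give (-48/1303)^2*(e1 e4)^2 + (-240/1303)^2*(e1 e6)^2 + (144/1303)^2*(e2 e4)^2 + (720/1303)^2*(e2 e6)^2 + (56/1303)^2*(e3 e4)^2 + (280/1303)^2*(e3 e6)^2 + (-288/1303)^2*(e4 e5)^2 + (-471/1303)^2*(e4 e6)^2 + (1440/1303)^2*(e5 e6)^2 = 2304/1697809*(+1) + 57600/1697809*(+1) + 20736/1697809*(+1) + 518400/1697809*(+1) + 3136/1697809*(+1) + 78400/1697809*(+1) + 82944/1697809*(-1) + 221841/1697809*(-1) + 2073600/1697809*(-1) = -1 (each basis 2-blade squares to minus the product of its generators' squares); cross terms between blades sharing an index anticommute and cancel; the commuting (index-disjoint) pairs give grade-4 terms 2*c*c'*(blade product), which cancel blade by blade — e1 e2 e4 e6: 69120/1697809 - 69120/1697809 = 0; e1 e3 e4 e6: 26880/1697809 - 26880/1697809 = 0; e1 e4 e5 e6: -138240/1697809 + 138240/1697809 = 0; e2 e3 e4 e6: -80640/1697809 + 80640/1697809 = 0; e2 e4 e5 e6: 414720/1697809 - 414720/1697809 = 0; e3 e4 e5 e6: 161280/1697809 - 161280/1697809 = 0 — confirming B is simple. So B^2 = -1.
B^2 = -1 — circular case — the even/odd split gives cos and sin: l = 1, alpha*l = pi/2, so exp(alpha B) = cos(pi/2) + (sin(pi/2)/1)*B = 0 + (1)*B.
Answer: -48/1303*e1 e4 - 240/1303*e1 e6 + 144/1303*e2 e4 + 720/1303*e2 e6 + 56/1303*e3 e4 + 280/1303*e3 e6 - 288/1303*e4 e5 - 471/1303*e4 e6 + 1440/1303*e5 e6


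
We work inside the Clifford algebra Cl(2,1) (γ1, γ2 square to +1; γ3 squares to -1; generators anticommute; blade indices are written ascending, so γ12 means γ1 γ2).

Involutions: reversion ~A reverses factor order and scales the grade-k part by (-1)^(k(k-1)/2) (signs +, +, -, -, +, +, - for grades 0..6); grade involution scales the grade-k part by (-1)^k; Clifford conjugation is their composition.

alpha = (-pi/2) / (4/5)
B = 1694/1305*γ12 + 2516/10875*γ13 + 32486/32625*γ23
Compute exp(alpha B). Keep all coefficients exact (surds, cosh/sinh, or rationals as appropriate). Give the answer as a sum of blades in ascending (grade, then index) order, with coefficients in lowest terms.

B^2 term by term: the squares give (1694/1305)^2*(γ12)^2 + (2516/10875)^2*(γ13)^2 + (32486/32625)^2*(γ23)^2 = 2869636/1703025*(-1) + 6330256/118265625*(+1) + 1055340196/1064390625*(+1) = -16/25 (each basis 2-blade squares to minus the product of its generators' squares); cross terms between blades sharing an index anticommute and cancel. So B^2 = -16/25.
B^2 = -16/25 — B^2 < 0, so the exponential closes trigonometrically: l = 4/5, alpha*l = -pi/2, so exp(alpha B) = cos(-pi/2) + (sin(-pi/2)/(4/5))*B = 0 + (-5/4)*B.
Answer: -847/522*γ12 - 629/2175*γ13 - 16243/13050*γ23


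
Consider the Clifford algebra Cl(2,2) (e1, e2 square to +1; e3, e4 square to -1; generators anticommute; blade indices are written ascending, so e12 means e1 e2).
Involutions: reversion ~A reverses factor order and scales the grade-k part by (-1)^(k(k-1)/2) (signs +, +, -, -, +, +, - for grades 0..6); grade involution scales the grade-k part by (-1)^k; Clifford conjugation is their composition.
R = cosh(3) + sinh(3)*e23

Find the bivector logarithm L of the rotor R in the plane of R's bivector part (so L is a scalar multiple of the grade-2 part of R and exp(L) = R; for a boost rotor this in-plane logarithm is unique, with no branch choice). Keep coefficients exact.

The scalar part of R is cosh(3), which determines |rapidity| via cosh; the sign lives in the bivector part, and pairing them (bivector part over sinh of the rapidity = the plane) gives the unique in-plane L = rapidity * plane.
Concretely: cosh(rapidity) = cosh(3) gives rapidity = ±3, and since rapidity/sinh(rapidity) is even the sign is immaterial: L = (rapidity/sinh(rapidity)) * <R>_2 = (3/sinh(3)) * <R>_2.
Answer: 3*e23


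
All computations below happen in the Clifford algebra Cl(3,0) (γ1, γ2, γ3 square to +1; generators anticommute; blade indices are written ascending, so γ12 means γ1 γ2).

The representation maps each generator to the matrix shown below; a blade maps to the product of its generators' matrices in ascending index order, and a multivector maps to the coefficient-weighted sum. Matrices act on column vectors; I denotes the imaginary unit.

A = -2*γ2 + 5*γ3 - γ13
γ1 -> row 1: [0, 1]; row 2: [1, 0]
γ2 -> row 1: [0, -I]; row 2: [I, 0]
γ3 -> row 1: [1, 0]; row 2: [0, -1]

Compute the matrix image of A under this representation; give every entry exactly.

Bivector images (products of the table entries): rho(γ13) = rho(γ1)rho(γ3) = row 1: [0, -1]; row 2: [1, 0].
M = (-2)*rho(γ2) + (5)*rho(γ3) + (-1)*rho(γ13), summed entrywise:
Answer: row 1: [5, 1 + 2*I]; row 2: [-1 - 2*I, -5]


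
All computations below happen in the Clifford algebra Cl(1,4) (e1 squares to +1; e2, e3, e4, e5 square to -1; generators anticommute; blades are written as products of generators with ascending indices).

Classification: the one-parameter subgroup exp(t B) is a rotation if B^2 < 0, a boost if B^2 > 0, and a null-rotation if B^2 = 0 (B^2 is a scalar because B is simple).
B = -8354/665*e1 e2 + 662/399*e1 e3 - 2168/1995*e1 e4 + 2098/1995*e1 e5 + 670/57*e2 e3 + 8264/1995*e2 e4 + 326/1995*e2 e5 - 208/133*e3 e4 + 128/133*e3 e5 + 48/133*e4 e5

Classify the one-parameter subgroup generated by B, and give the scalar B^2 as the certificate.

B^2 term by term: the squares give (-8354/665)^2*(e1 e2)^2 + (662/399)^2*(e1 e3)^2 + (-2168/1995)^2*(e1 e4)^2 + (2098/1995)^2*(e1 e5)^2 + (670/57)^2*(e2 e3)^2 + (8264/1995)^2*(e2 e4)^2 + (326/1995)^2*(e2 e5)^2 + (-208/133)^2*(e3 e4)^2 + (128/133)^2*(e3 e5)^2 + (48/133)^2*(e4 e5)^2 = 69789316/442225*(+1) + 438244/159201*(+1) + 4700224/3980025*(+1) + 4401604/3980025*(+1) + 448900/3249*(-1) + 68293696/3980025*(-1) + 106276/3980025*(-1) + 43264/17689*(-1) + 16384/17689*(-1) + 2304/17689*(-1) = 4 (each basis 2-blade squares to minus the product of its generators' squares); cross terms between blades sharing an index anticommute and cancel; the commuting (index-disjoint) pairs give grade-4 terms 2*c*c'*(blade product), which cancel blade by blade — e1 e2 e3 e4: 3475264/88445 - 10941536/796005 - 581024/22743 = 0; e1 e2 e3 e5: -2138624/88445 - 431624/796005 + 562264/22743 = 0; e1 e2 e4 e5: -801984/88445 + 1413536/3980025 + 34675744/3980025 = 0; e1 e3 e4 e5: 21184/17689 + 555008/265335 - 872768/265335 = 0; e2 e3 e4 e5: 21440/2527 - 2115584/265335 - 135616/265335 = 0 — confirming B is simple. So B^2 = 4.
Answer: boost, certificate B^2 = 4. B^2 = 4 is basis-independent, so its sign is the whole story.


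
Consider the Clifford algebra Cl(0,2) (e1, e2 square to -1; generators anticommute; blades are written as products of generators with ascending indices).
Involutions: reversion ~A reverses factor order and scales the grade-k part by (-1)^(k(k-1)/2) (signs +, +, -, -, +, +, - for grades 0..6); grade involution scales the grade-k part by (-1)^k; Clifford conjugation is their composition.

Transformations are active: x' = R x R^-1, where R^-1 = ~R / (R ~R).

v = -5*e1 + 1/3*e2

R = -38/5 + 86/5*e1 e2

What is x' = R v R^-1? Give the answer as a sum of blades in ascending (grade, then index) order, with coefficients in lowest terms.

~R = -38/5 - 86/5*e1 e2, and R ~R = 1768/5, so R^-1 = ~R / (1768/5).
R v = 484/15*e1 - 1328/15*e2
Answer: 11977/3315*e1 + 3837/1105*e2


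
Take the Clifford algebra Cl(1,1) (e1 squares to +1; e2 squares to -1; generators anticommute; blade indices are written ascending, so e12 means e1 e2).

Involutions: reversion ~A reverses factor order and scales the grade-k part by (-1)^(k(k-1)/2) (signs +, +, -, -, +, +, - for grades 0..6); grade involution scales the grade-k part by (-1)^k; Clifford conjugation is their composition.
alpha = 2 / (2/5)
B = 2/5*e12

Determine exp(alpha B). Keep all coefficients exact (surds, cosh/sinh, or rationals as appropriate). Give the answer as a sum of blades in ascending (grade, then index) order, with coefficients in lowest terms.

B^2 = (2/5)^2*(e12)^2 = 4/25*(+1) = 4/25 (a basis 2-blade squares to minus the product of its generators' squares).
B^2 = 4/25 — B^2 > 0, so the exponential closes hyperbolically: l = 2/5, alpha*l = 2, so exp(alpha B) = cosh(2) + (sinh(2)/(2/5))*B = cosh(2) + (5*sinh(2)/2)*B.
Answer: cosh(2) + sinh(2)*e12


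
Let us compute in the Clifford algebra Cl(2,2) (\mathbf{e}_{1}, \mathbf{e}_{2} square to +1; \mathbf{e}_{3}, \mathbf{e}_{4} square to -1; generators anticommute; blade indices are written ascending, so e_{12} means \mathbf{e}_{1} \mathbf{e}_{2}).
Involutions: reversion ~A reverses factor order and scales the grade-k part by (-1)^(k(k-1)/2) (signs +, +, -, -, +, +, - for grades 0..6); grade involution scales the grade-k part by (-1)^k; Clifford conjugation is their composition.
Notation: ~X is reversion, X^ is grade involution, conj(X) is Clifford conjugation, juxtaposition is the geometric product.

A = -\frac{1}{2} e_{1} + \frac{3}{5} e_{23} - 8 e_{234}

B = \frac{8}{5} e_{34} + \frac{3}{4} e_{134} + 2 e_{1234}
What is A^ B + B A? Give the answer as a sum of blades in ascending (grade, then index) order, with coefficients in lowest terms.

first term: 16 e_{1} - \frac{64}{5} e_{2} + 6 e_{12} + \frac{6}{5} e_{14} - \frac{24}{25} e_{24} + \frac{3}{8} e_{34} - \frac{9}{20} e_{124} + \frac{4}{5} e_{134} + e_{234}
second term: 16 e_{1} + \frac{64}{5} e_{2} + 6 e_{12} + \frac{6}{5} e_{14} + \frac{24}{25} e_{24} - \frac{3}{8} e_{34} + \frac{9}{20} e_{124} - \frac{4}{5} e_{134} + e_{234}
Answer: 32 e_{1} + 12 e_{12} + \frac{12}{5} e_{14} + 2 e_{234}


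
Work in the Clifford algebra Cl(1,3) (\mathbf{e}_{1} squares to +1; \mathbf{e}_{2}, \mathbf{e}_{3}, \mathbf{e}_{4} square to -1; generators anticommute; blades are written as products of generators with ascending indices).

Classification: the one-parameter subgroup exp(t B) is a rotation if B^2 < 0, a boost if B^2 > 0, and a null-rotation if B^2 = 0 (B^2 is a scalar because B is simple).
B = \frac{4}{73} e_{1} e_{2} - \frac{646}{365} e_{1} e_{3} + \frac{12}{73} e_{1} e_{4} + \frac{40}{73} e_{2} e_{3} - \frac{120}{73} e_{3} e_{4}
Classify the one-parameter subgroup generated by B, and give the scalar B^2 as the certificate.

B^2 term by term: the squares give (\frac{4}{73})^2*(e_{1} e_{2})^2 + (-\frac{646}{365})^2*(e_{1} e_{3})^2 + (\frac{12}{73})^2*(e_{1} e_{4})^2 + (\frac{40}{73})^2*(e_{2} e_{3})^2 + (-\frac{120}{73})^2*(e_{3} e_{4})^2 = \frac{16}{5329}*(+1) + \frac{417316}{133225}*(+1) + \frac{144}{5329}*(+1) + \frac{1600}{5329}*(-1) + \frac{14400}{5329}*(-1) = \frac{4}{25} (each basis 2-blade squares to minus the product of its generators' squares); cross terms between blades sharing an index anticommute and cancel; the commuting (index-disjoint) pairs give grade-4 terms 2*c*c'*(blade product), which cancel blade by blade — e_{1} e_{2} e_{3} e_{4}: -\frac{960}{5329} + \frac{960}{5329} = 0 — confirming B is simple. So B^2 = \frac{4}{25}.
Answer: boost, certificate B^2 = \frac{4}{25}. Why this suffices: the scalar \frac{4}{25} survives any versor conjugation, so its sign alone determines the class however B is presented.


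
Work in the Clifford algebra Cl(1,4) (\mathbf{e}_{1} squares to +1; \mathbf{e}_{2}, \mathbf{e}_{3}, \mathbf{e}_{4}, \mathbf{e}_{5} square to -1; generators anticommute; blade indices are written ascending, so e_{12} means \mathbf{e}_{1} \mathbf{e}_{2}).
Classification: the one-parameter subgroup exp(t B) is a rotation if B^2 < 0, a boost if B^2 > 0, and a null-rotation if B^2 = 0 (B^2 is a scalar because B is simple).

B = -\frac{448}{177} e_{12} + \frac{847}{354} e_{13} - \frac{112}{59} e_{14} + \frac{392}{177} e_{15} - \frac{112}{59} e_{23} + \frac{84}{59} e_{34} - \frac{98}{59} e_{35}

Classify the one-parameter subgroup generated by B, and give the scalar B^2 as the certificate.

B^2 term by term: the squares give (-\frac{448}{177})^2*(e_{12})^2 + (\frac{847}{354})^2*(e_{13})^2 + (-\frac{112}{59})^2*(e_{14})^2 + (\frac{392}{177})^2*(e_{15})^2 + (-\frac{112}{59})^2*(e_{23})^2 + (\frac{84}{59})^2*(e_{34})^2 + (-\frac{98}{59})^2*(e_{35})^2 = \frac{200704}{31329}*(+1) + \frac{717409}{125316}*(+1) + \frac{12544}{3481}*(+1) + \frac{153664}{31329}*(+1) + \frac{12544}{3481}*(-1) + \frac{7056}{3481}*(-1) + \frac{9604}{3481}*(-1) = \frac{49}{4} (each basis 2-blade squares to minus the product of its generators' squares); cross terms between blades sharing an index anticommute and cancel; the commuting (index-disjoint) pairs give grade-4 terms 2*c*c'*(blade product), which cancel blade by blade — e_{1234}: -\frac{25088}{3481} + \frac{25088}{3481} = 0; e_{1235}: \frac{87808}{10443} - \frac{87808}{10443} = 0; e_{1345}: -\frac{21952}{3481} + \frac{21952}{3481} = 0 — confirming B is simple. So B^2 = \frac{49}{4}.
Answer: boost, certificate B^2 = \frac{49}{4}. Because \frac{49}{4} is invariant under every versor sandwich, the classification follows from its sign alone.


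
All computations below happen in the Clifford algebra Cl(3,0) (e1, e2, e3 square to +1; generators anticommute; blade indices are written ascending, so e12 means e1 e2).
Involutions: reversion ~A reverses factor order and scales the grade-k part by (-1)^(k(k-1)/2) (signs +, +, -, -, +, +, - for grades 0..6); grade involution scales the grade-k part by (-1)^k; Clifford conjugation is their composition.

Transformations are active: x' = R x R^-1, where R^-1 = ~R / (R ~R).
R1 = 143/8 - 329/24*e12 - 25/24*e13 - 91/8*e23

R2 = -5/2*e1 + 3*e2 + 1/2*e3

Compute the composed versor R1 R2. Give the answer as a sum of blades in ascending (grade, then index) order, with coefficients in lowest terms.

Distribute over the terms of R2 (each basis-blade product reordered to ascending indices, repeated generators contracted through their squares):
R1 (-5/2*e1) = -715/16*e1 - 1645/48*e2 - 125/48*e3 + 455/16*e123
R1 (3*e2) = -329/8*e1 + 429/8*e2 + 273/8*e3 + 25/8*e123
R1 (1/2*e3) = -25/48*e1 - 91/16*e2 + 143/16*e3 - 329/48*e123
Summing the partial products and collecting blades:
Answer: -259/3*e1 + 41/3*e2 + 971/24*e3 + 593/24*e123


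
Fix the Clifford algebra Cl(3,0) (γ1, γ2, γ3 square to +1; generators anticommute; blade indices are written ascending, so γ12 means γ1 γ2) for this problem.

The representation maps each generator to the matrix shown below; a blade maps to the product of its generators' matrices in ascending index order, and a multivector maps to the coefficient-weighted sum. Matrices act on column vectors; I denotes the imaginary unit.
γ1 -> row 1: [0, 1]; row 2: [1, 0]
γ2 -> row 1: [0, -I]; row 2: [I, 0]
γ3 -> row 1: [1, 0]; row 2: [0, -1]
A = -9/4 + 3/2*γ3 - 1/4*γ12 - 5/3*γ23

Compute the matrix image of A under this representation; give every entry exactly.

Bivector images (products of the table entries): rho(γ12) = rho(γ1)rho(γ2) = row 1: [I, 0]; row 2: [0, -I]; rho(γ23) = rho(γ2)rho(γ3) = row 1: [0, I]; row 2: [I, 0].
M = (-9/4)*1 + (3/2)*rho(γ3) + (-1/4)*rho(γ12) + (-5/3)*rho(γ23), summed entrywise (1 is the identity matrix):
Answer: row 1: [-3/4 - I/4, -5*I/3]; row 2: [-5*I/3, -15/4 + I/4]


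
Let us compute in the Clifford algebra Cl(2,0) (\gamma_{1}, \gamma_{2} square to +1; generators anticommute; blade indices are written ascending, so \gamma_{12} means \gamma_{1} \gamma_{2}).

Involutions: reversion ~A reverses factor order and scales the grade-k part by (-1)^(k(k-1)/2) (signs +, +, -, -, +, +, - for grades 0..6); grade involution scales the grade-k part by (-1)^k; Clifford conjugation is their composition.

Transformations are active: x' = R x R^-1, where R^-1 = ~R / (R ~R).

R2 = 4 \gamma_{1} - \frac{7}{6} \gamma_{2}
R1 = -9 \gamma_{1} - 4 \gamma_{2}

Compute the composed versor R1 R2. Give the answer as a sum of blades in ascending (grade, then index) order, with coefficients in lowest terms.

Distribute over the terms of R1 (each basis-blade product reordered to ascending indices, repeated generators contracted through their squares):
(-9 \gamma_{1}) R2 = -36 + \frac{21}{2} \gamma_{12}
(-4 \gamma_{2}) R2 = \frac{14}{3} + 16 \gamma_{12}
Summing the partial products and collecting blades:
Answer: -\frac{94}{3} + \frac{53}{2} \gamma_{12}


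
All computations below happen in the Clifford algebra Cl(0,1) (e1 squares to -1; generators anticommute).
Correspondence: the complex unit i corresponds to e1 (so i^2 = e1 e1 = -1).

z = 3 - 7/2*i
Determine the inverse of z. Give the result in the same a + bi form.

In blades: z = 3 - 7/2*e1.
With qbar = 3 + 7/2*e1 (scalar fixed, mapped units negated), z qbar = 85/4 (the sum of squared coefficients), so z^-1 = qbar / (85/4) = 12/85 + 14/85*e1; translating back:
Answer: 12/85 + 14/85*i


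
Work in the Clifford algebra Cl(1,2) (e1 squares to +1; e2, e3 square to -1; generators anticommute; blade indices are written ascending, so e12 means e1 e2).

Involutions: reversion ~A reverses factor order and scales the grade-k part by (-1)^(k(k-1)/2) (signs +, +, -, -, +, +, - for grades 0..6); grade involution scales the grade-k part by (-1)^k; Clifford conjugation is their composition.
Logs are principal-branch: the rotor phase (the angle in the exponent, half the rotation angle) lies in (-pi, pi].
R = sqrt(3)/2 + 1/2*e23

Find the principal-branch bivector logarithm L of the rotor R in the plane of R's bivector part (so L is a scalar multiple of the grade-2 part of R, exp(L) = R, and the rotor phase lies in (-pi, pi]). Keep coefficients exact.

The scalar part of R is sqrt(3)/2, so the principal-branch rotor phase is pinned; divide the bivector part by its sine to get the unit plane — L is the phase times that plane.
Concretely: cos(phase) = sqrt(3)/2 gives phase = ±pi/6, and since phase/sin(phase) is even the sign is immaterial: L = (phase/sin(phase)) * <R>_2 = (pi/3) * <R>_2.
Answer: pi/6*e23


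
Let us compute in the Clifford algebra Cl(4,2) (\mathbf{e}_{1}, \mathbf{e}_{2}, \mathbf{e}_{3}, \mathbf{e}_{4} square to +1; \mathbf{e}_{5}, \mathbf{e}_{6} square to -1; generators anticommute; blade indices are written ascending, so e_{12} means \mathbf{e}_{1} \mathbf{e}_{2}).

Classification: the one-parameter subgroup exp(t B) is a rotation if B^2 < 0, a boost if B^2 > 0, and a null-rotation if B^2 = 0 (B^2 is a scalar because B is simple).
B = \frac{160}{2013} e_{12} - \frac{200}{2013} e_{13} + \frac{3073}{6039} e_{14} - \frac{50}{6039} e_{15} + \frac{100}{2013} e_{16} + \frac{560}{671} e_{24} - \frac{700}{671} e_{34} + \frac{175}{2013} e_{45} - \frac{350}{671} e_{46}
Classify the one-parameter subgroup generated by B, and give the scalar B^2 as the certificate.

B^2 term by term: the squares give (\frac{160}{2013})^2*(e_{12})^2 + (-\frac{200}{2013})^2*(e_{13})^2 + (\frac{3073}{6039})^2*(e_{14})^2 + (-\frac{50}{6039})^2*(e_{15})^2 + (\frac{100}{2013})^2*(e_{16})^2 + (\frac{560}{671})^2*(e_{24})^2 + (-\frac{700}{671})^2*(e_{34})^2 + (\frac{175}{2013})^2*(e_{45})^2 + (-\frac{350}{671})^2*(e_{46})^2 = \frac{25600}{4052169}*(-1) + \frac{40000}{4052169}*(-1) + \frac{9443329}{36469521}*(-1) + \frac{2500}{36469521}*(+1) + \frac{10000}{4052169}*(+1) + \frac{313600}{450241}*(-1) + \frac{490000}{450241}*(-1) + \frac{30625}{4052169}*(+1) + \frac{122500}{450241}*(+1) = -\frac{16}{9} (each basis 2-blade squares to minus the product of its generators' squares); cross terms between blades sharing an index anticommute and cancel; the commuting (index-disjoint) pairs give grade-4 terms 2*c*c'*(blade product), which cancel blade by blade — e_{1234}: -\frac{224000}{1350723} + \frac{224000}{1350723} = 0; e_{1245}: \frac{56000}{4052169} - \frac{56000}{4052169} = 0; e_{1246}: -\frac{112000}{1350723} + \frac{112000}{1350723} = 0; e_{1345}: -\frac{70000}{4052169} + \frac{70000}{4052169} = 0; e_{1346}: \frac{140000}{1350723} - \frac{140000}{1350723} = 0; e_{1456}: -\frac{35000}{4052169} + \frac{35000}{4052169} = 0 — confirming B is simple. So B^2 = -\frac{16}{9}.
Answer: rotation, certificate B^2 = -\frac{16}{9}. Why this suffices: the scalar -\frac{16}{9} survives any versor conjugation, so its sign alone determines the class however B is presented.


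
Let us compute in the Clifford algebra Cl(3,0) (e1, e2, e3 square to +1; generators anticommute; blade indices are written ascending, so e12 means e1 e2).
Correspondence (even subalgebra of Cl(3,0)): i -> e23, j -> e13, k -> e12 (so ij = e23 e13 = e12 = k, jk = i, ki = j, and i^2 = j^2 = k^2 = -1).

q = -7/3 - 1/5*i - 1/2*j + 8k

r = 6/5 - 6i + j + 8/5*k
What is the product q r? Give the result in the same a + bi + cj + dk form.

In blades: q = -7/3 + 8*e12 - 1/2*e13 - 1/5*e23, r = 6/5 + 8/5*e12 + e13 - 6*e23.
Distribute q over r term by term (generator squares from the signature, products reordered to ascending indices): (-7/3)*r = -14/5 - 56/15*e12 - 7/3*e13 + 14*e23; (8*e12)*r = -64/5 + 48/5*e12 - 48*e13 - 8*e23; (-1/2*e13)*r = 1/2 - 3*e12 - 3/5*e13 - 4/5*e23; (-1/5*e23)*r = -6/5 - 1/5*e12 + 8/25*e13 - 6/25*e23.
Sum: -163/10 + 8/3*e12 - 3796/75*e13 + 124/25*e23; translating back through the correspondence:
Answer: -163/10 + 124/25*i - 3796/75*j + 8/3*k


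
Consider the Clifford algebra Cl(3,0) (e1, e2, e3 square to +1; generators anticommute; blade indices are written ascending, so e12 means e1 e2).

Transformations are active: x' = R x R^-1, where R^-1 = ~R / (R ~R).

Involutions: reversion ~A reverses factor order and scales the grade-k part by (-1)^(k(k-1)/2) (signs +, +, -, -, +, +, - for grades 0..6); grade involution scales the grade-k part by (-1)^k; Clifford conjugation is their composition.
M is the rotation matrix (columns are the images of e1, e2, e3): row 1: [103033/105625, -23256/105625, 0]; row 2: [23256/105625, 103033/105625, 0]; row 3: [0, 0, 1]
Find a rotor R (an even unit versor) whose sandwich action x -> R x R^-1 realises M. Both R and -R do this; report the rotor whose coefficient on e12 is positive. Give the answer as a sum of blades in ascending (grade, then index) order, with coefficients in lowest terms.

Method: write R = a + b12*e12 + b13*e13 + b23*e23 with a^2 + b12^2 + b13^2 + b23^2 = 1 (so R^-1 = ~R). Expanding the columns R e_j ~R gives tr M = 4a^2 - 1 and, from the antisymmetric part, M21 - M12 = -4a*b12, M13 - M31 = 4a*b13, M32 - M23 = -4a*b23.
Here tr M = 311691/105625, so a^2 = (1 + tr M)/4 = 104329/105625 and a = ±323/325. Taking a = 323/325: M21 - M12 = 46512/105625, M13 - M31 = 0, M32 - M23 = 0, giving b12 = -36/325, b13 = 0, b23 = 0, i.e. R = 323/325 - 36/325*e12.
Its e12 coefficient is negative, so report the other preimage -R.
Answer: -323/325 + 36/325*e12. Sheet selection: the two-to-one cover makes ±R indistinguishable at the matrix level (trace 311691/105625), so uniqueness comes from the required sign on e12.


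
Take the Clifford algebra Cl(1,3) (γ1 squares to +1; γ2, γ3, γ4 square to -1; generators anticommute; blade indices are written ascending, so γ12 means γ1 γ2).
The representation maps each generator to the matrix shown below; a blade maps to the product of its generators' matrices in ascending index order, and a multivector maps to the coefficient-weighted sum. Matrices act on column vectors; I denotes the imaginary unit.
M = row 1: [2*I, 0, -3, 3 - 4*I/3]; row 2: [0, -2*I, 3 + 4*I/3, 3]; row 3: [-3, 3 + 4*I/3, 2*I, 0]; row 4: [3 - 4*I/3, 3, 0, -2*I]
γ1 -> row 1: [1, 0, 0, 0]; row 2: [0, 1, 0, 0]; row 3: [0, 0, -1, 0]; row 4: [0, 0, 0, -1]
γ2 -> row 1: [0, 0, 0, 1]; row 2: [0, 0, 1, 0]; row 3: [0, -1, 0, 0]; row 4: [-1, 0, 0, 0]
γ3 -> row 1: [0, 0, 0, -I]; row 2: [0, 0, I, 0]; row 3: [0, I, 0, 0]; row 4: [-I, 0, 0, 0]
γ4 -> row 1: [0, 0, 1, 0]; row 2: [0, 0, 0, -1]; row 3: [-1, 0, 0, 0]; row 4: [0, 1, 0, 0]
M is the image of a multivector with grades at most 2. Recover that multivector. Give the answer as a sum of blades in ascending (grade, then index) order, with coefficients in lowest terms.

Method: the blade images are trace-orthogonal — tr(rho(e_A) rho(e_B)^-1) = 4 if A = B and 0 otherwise — and rho(e_A)^-1 = (e_A)^2 * rho(e_A) with (e_A)^2 = +1 or -1, so the coefficient of e_A in the preimage is (e_A)^2 * tr(M rho(e_A))/4.
Nonzero projections over blades of grade <= 2: γ3: (γ3)^2 = -1, tr(M rho(γ3)) = -16/3, coefficient 4/3; γ12: (γ12)^2 = +1, tr(M rho(γ12)) = 12, coefficient 3; γ14: (γ14)^2 = +1, tr(M rho(γ14)) = -12, coefficient -3; γ23: (γ23)^2 = -1, tr(M rho(γ23)) = 8, coefficient -2. Every other blade of grade <= 2 projects to 0.
Answer: 4/3*γ3 + 3*γ12 - 3*γ14 - 2*γ23


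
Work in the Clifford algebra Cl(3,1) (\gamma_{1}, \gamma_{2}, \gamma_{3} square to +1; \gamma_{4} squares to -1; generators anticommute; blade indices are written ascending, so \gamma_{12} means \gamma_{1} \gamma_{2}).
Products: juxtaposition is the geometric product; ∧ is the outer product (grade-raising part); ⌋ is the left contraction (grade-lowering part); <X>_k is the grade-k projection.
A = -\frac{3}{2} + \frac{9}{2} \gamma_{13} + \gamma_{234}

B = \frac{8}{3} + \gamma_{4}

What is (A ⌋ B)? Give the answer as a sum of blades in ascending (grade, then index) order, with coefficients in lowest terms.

step 1: -4 - \frac{3}{2} \gamma_{4}
Answer: -4 - \frac{3}{2} \gamma_{4}


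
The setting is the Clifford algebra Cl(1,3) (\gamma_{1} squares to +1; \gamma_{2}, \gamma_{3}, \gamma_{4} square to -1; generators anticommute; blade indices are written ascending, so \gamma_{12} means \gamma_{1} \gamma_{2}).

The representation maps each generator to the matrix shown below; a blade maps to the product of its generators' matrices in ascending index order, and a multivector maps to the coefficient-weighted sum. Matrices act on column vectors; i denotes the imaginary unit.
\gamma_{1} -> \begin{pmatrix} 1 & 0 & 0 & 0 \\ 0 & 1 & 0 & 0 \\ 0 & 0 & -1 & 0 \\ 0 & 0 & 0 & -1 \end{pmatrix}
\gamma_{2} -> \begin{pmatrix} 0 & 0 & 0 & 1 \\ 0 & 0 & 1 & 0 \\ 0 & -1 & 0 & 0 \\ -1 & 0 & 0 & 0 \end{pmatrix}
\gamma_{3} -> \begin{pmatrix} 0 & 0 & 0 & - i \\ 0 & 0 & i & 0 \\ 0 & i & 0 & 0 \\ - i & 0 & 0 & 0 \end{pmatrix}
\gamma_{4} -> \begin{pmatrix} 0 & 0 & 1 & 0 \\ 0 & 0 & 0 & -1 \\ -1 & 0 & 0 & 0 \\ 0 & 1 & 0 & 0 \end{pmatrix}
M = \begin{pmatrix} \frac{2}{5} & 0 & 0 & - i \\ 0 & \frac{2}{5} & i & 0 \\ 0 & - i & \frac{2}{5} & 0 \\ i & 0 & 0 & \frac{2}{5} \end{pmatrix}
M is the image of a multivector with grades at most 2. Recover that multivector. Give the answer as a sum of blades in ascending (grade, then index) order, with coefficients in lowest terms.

Method: the blade images are trace-orthogonal — tr(rho(e_A) rho(e_B)^-1) = 4 if A = B and 0 otherwise — and rho(e_A)^-1 = (e_A)^2 * rho(e_A) with (e_A)^2 = +1 or -1, so the coefficient of e_A in the preimage is (e_A)^2 * tr(M rho(e_A))/4.
Nonzero projections over blades of grade <= 2: 1: (1)^2 = +1, tr(M 1) = \frac{8}{5}, coefficient \frac{2}{5}; \gamma_{13}: (\gamma_{13})^2 = +1, tr(M rho(\gamma_{13})) = 4, coefficient 1. Every other blade of grade <= 2 projects to 0.
Answer: \frac{2}{5} + \gamma_{13}


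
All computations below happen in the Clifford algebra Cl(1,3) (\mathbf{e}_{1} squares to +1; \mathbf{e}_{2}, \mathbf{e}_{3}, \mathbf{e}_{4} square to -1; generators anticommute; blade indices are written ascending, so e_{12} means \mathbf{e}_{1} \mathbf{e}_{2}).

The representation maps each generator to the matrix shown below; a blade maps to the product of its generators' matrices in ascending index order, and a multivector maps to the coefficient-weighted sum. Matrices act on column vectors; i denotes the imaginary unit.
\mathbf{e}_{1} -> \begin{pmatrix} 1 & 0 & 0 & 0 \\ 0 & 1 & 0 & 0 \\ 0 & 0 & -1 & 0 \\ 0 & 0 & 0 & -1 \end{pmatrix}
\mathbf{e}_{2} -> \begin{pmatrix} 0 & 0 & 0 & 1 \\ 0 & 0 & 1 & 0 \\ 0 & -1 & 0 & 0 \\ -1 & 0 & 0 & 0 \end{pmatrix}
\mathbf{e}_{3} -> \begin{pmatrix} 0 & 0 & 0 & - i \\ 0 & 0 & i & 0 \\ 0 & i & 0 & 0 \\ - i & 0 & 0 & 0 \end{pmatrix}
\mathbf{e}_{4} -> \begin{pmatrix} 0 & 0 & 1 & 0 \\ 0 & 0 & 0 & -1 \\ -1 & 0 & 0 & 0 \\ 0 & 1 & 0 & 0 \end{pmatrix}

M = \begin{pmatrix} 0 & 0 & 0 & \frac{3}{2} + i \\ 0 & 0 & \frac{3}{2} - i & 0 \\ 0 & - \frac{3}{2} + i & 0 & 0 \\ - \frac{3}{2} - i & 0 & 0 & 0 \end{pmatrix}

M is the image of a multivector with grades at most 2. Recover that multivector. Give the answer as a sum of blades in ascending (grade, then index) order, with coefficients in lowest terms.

Method: the blade images are trace-orthogonal — tr(rho(e_A) rho(e_B)^-1) = 4 if A = B and 0 otherwise — and rho(e_A)^-1 = (e_A)^2 * rho(e_A) with (e_A)^2 = +1 or -1, so the coefficient of e_A in the preimage is (e_A)^2 * tr(M rho(e_A))/4.
Nonzero projections over blades of grade <= 2: e_{2}: (e_{2})^2 = -1, tr(M rho(e_{2})) = -6, coefficient \frac{3}{2}; e_{13}: (e_{13})^2 = +1, tr(M rho(e_{13})) = -4, coefficient -1. Every other blade of grade <= 2 projects to 0.
Answer: \frac{3}{2} e_{2} - e_{13}


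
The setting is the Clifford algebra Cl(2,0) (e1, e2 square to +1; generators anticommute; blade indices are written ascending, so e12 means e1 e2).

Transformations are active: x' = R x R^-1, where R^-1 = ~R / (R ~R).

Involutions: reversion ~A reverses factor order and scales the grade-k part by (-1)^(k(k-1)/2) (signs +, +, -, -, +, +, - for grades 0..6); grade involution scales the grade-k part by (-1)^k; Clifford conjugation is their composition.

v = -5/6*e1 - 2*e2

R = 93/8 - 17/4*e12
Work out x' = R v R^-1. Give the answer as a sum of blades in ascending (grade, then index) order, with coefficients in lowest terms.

~R = 93/8 + 17/4*e12, and R ~R = 9805/64, so R^-1 = ~R / (9805/64).
R v = -19/16*e1 - 643/24*e2
Answer: 38423/58830*e1 - 20256/9805*e2


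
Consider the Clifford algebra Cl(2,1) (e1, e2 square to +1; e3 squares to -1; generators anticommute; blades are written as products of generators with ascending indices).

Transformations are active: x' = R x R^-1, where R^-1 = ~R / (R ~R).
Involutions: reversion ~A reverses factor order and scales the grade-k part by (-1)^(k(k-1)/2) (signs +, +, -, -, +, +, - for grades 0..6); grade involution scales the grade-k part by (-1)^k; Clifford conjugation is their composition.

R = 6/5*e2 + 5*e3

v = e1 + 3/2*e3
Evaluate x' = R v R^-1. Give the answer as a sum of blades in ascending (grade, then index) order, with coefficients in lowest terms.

~R = 6/5*e2 + 5*e3, and R ~R = -589/25, so R^-1 = ~R / (-589/25).
R v = -15/2 - 6/5*e1 e2 - 5*e1 e3 + 9/5*e2 e3
Answer: -e1 + 450/589*e2 + 1983/1178*e3


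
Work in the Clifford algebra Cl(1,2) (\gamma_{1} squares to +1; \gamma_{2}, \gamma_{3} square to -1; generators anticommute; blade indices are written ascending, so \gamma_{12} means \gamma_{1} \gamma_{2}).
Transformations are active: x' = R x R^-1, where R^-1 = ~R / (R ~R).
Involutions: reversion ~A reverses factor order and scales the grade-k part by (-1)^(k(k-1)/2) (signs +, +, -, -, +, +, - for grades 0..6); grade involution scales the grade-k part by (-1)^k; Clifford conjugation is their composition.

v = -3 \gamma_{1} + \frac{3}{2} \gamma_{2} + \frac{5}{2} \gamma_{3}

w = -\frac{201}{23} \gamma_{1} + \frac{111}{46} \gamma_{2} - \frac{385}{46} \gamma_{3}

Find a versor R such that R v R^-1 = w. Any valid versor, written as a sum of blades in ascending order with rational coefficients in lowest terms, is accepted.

Reasoning: v^2 = w^2 = \frac{1}{2} since conjugation preserves the quadratic form; R = v + w = -\frac{270}{23} \gamma_{1} + \frac{90}{23} \gamma_{2} - \frac{135}{23} \gamma_{3} is then valid when invertible, keeping its own part and reversing (v - w)/2.
Answer: -\frac{270}{23} \gamma_{1} + \frac{90}{23} \gamma_{2} - \frac{135}{23} \gamma_{3}
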